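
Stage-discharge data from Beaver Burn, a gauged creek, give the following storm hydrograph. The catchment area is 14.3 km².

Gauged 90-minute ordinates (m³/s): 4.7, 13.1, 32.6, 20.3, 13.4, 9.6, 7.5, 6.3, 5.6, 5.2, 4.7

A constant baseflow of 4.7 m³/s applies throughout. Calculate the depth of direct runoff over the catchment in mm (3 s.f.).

d ≈ 26.9 mm

Direct runoff: 0.0, 8.4, 27.9, 15.6, 8.7, 4.9, 2.8, 1.6, 0.9, 0.5, 0.0 m³/s; ΣQ_DR = 71.30 m³/s.
V = ΣQ_DR · Δt = 71.30 × 5400 s = 3.850 × 10^5 m³.
Over A = 14.3 km², depth = V / A = 26.9 mm.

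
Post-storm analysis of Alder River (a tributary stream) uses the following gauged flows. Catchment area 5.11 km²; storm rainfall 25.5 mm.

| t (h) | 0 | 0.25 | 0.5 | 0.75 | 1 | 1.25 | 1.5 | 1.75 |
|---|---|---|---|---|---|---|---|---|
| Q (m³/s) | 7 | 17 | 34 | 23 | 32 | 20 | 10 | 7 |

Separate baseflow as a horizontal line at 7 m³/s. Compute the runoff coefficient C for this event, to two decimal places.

ΣQ_DR = 94.00 m³/s; V = ΣQ_DR·Δt = 84600 m³.
Runoff depth d = V / A = 16.56 mm.
C = d / P = 16.56 / 25.5 = 0.65.

C ≈ 0.65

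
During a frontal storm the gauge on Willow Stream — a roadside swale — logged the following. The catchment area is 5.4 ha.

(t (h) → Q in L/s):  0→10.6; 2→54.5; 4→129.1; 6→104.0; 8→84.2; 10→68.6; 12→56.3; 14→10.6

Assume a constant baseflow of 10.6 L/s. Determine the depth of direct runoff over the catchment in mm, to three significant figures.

d ≈ 57.7 mm

Direct runoff: 0.0, 43.9, 118.5, 93.4, 73.6, 58.0, 45.7, 0.0 L/s; ΣQ_DR = 433.1 L/s.
V = ΣQ_DR · Δt = 433.1 × 7200 s = 3.118 × 10^6 L.
Over A = 5.4 ha, depth = V / A = 57.7 mm.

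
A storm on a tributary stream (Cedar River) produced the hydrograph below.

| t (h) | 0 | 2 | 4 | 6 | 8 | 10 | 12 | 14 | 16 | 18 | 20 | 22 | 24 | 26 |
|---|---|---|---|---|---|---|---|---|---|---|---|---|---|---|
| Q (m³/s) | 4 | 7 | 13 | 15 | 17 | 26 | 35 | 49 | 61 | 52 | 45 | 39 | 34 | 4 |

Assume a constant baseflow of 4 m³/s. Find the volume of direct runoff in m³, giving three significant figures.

Direct-runoff ordinates (Q − Q_b): 0.0, 3.0, 9.0, 11.0, 13.0, 22.0, 31.0, 45.0, 57.0, 48.0, 41.0, 35.0, 30.0, 0.0 m³/s.
ΣQ_DR = 345.0 m³/s.
With Δt = 2 h = 7200 s, V = ΣQ_DR · Δt = 345.0 × 7200 = 2.48 × 10^6 m³.

V ≈ 2.48 × 10^6 m³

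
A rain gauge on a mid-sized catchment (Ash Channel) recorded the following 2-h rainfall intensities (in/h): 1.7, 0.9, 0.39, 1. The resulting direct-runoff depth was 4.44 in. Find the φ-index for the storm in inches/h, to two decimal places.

Only the 3 blocks with intensity above φ contribute runoff: 1.7, 0.9, 1 in/h.
Σ(I−φ)·Δt = d  ⇒  (1.7+0.9+1 − 3φ)·2 = 4.44
φ = (3.600 − 4.44/2) / 3 = 0.46 in/h.

φ ≈ 0.46 in/h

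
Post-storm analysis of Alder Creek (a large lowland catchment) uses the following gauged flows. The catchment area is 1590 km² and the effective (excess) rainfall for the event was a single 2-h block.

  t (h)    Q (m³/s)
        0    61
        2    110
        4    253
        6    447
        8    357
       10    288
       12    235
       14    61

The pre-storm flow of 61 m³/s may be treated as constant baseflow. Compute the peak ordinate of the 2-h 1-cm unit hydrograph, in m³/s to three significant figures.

U_p ≈ 644 m³/s

Direct runoff: 0.0, 49.0, 192.0, 386.0, 296.0, 227.0, 174.0, 0.0 m³/s; ΣQ_DR = 1324 m³/s, peak = 386.0 m³/s.
Runoff depth d = ΣQ_DR·Δt / A = 1324 × 7200 / (1590 km²) = 5.995 mm.
The 1-cm UH is the DRH scaled by (10 mm)/d, so U_p = 386.0 × 10/5.995 = 644 m³/s.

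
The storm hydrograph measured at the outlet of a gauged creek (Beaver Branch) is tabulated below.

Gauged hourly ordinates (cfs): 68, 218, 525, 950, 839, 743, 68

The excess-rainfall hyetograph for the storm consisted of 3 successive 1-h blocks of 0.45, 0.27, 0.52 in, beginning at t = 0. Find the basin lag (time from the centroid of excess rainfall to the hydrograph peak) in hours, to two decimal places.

t_L ≈ 1.44 h

Centroid of excess rainfall: t_c = Σ P_i·t̄_i / ΣP_i = 1.5565 h (block centres at 0.5, 1.5, 2.5 h).
Hydrograph peak occurs at t = 3 h, so basin lag t_L = 3 − 1.5565 = 1.44 h.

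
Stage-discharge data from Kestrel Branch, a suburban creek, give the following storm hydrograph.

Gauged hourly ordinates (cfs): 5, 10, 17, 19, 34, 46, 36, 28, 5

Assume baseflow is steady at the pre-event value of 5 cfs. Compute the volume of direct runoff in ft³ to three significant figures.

Direct-runoff ordinates (Q − Q_b): 0.0, 5.0, 12.0, 14.0, 29.0, 41.0, 31.0, 23.0, 0.0 cfs.
ΣQ_DR = 155.0 cfs.
With Δt = 1 h = 3600 s, V = ΣQ_DR · Δt = 155.0 × 3600 = 5.58 × 10^5 ft³.

V ≈ 5.58 × 10^5 ft³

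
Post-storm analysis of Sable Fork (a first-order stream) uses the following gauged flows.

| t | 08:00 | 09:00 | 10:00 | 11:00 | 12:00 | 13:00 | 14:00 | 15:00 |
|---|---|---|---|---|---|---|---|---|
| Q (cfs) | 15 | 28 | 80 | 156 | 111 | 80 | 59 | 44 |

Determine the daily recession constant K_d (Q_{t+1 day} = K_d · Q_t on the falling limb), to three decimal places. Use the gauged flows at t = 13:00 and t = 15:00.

K_d ≈ 0.001

Between t = 13:00 and t = 15:00 the flow falls from 80 to 44 cfs over 2×1 h = 2 h.
Per-interval ratio K = (44/80)^(1/2) = 0.7416; K_d = K^(24/1) = 0.001.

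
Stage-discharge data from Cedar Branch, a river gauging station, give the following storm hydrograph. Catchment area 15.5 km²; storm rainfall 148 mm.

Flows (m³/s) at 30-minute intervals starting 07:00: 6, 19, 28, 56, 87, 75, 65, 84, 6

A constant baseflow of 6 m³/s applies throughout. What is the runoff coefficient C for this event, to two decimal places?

ΣQ_DR = 372.0 m³/s; V = ΣQ_DR·Δt = 6.696 × 10^5 m³.
Runoff depth d = V / A = 43.20 mm.
C = d / P = 43.20 / 148 = 0.29.

C ≈ 0.29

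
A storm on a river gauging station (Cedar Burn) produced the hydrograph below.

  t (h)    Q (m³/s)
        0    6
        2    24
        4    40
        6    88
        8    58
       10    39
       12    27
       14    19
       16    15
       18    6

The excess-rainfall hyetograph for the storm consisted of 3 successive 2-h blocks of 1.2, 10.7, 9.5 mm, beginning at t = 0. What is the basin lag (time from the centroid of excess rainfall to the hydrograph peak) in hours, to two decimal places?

t_L ≈ 2.22 h

Centroid of excess rainfall: t_c = Σ P_i·t̄_i / ΣP_i = 3.7757 h (block centres at 1, 3, 5 h).
Hydrograph peak occurs at t = 6 h, so basin lag t_L = 6 − 3.7757 = 2.22 h.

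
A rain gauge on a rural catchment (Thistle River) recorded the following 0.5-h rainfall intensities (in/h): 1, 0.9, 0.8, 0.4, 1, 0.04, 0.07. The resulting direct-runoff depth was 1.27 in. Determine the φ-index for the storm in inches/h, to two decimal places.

Only the 5 blocks with intensity above φ contribute runoff: 1, 0.9, 0.8, 0.4, 1 in/h.
Σ(I−φ)·Δt = d  ⇒  (1+0.9+0.8+0.4+1 − 5φ)·0.5 = 1.27
φ = (4.100 − 1.27/0.5) / 5 = 0.31 in/h.

φ ≈ 0.31 in/h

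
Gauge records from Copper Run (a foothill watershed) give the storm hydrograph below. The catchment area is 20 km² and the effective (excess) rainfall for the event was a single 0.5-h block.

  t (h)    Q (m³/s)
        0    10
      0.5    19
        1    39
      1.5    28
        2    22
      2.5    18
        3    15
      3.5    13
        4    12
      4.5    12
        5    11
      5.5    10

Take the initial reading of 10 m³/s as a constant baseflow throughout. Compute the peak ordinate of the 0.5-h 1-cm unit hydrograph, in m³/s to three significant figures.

U_p ≈ 36.2 m³/s

Direct runoff: 0.0, 9.0, 29.0, 18.0, 12.0, 8.0, 5.0, 3.0, 2.0, 2.0, 1.0, 0.0 m³/s; ΣQ_DR = 89.00 m³/s, peak = 29.0 m³/s.
Runoff depth d = ΣQ_DR·Δt / A = 89.00 × 1800 / (20 km²) = 8.010 mm.
The 1-cm UH is the DRH scaled by (10 mm)/d, so U_p = 29.0 × 10/8.010 = 36.2 m³/s.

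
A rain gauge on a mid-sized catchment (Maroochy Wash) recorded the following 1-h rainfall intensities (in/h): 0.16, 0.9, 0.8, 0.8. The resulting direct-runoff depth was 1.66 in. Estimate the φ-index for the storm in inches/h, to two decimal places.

Only the 3 blocks with intensity above φ contribute runoff: 0.9, 0.8, 0.8 in/h.
Σ(I−φ)·Δt = d  ⇒  (0.9+0.8+0.8 − 3φ)·1 = 1.66
φ = (2.500 − 1.66/1) / 3 = 0.28 in/h.

φ ≈ 0.28 in/h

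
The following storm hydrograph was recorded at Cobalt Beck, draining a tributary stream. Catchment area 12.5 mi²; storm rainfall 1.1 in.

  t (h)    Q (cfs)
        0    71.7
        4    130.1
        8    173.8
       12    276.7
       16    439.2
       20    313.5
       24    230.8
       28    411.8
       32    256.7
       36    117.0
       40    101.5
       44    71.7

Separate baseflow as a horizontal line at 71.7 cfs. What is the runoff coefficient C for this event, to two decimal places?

C ≈ 0.78

ΣQ_DR = 1734 cfs; V = ΣQ_DR·Δt = 2.497 × 10^7 ft³.
Runoff depth d = V / A = 0.8599 in.
C = d / P = 0.8599 / 1.1 = 0.78.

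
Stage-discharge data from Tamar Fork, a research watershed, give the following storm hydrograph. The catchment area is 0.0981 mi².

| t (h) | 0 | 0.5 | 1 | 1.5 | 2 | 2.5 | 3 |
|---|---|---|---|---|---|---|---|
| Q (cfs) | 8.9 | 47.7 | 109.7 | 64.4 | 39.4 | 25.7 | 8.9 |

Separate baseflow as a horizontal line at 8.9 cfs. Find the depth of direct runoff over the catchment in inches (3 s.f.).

d ≈ 1.91 in

Direct runoff: 0.0, 38.8, 100.8, 55.5, 30.5, 16.8, 0.0 cfs; ΣQ_DR = 242.4 cfs.
V = ΣQ_DR · Δt = 242.4 × 1800 s = 4.363 × 10^5 ft³.
Over A = 0.0981 mi², depth = V / A = 1.91 in.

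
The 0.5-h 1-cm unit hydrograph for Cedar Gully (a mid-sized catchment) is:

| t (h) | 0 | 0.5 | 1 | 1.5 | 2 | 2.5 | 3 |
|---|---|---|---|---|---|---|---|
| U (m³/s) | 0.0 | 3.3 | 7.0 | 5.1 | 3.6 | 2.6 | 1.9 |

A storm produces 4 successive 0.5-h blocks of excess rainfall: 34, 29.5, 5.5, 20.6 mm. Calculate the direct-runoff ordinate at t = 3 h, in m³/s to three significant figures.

By discrete convolution, Q_j = Σ (P_i / 10 mm) · U_{j−i}.
At t = 3 h (j=6): Q = (34/10)·1.9 + (29.5/10)·2.6 + (5.5/10)·3.6 + (20.6/10)·5.1 = 26.6 m³/s.

Q ≈ 26.6 m³/s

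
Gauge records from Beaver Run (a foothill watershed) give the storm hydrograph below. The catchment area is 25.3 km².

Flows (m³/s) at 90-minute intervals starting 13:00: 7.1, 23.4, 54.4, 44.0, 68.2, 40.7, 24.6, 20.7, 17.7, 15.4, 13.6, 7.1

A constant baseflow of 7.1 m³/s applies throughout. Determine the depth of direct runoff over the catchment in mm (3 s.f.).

Direct runoff: 0.0, 16.3, 47.3, 36.9, 61.1, 33.6, 17.5, 13.6, 10.6, 8.3, 6.5, 0.0 m³/s; ΣQ_DR = 251.7 m³/s.
V = ΣQ_DR · Δt = 251.7 × 5400 s = 1.359 × 10^6 m³.
Over A = 25.3 km², depth = V / A = 53.7 mm.

d ≈ 53.7 mm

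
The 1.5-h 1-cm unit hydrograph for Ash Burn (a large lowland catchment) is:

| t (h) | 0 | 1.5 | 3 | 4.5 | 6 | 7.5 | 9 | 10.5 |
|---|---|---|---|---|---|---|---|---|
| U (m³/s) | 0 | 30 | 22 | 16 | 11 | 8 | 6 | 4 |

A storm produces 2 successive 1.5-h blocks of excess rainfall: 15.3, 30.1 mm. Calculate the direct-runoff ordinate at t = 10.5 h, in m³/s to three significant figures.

Q ≈ 24.2 m³/s

By discrete convolution, Q_j = Σ (P_i / 10 mm) · U_{j−i}.
At t = 10.5 h (j=7): Q = (15.3/10)·4 + (30.1/10)·6 = 24.2 m³/s.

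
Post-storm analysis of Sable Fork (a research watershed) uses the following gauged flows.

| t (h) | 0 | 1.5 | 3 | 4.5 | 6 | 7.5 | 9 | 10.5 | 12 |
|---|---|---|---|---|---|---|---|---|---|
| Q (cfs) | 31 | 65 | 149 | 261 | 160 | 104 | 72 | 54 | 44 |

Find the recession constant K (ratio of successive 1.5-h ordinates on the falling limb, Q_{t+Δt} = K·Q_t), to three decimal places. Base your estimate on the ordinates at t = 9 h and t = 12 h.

Using the recession-limb readings at t = 9 h and t = 12 h: Q falls from 72 to 44 cfs over 2 intervals.
K = (Q₂/Q₁)^(1/2) = (44/72)^(1/2) = 0.782.

K ≈ 0.782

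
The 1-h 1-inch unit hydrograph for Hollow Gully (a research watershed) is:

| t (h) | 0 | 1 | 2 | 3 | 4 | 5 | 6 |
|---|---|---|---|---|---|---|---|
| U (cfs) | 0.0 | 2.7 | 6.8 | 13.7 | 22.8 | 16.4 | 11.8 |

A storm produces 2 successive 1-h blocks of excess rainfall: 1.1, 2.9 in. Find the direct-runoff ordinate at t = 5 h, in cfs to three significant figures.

By discrete convolution, Q_j = Σ (P_i / 1 in) · U_{j−i}.
At t = 5 h (j=5): Q = (1.1/1)·16.4 + (2.9/1)·22.8 = 84.2 cfs.

Q ≈ 84.2 cfs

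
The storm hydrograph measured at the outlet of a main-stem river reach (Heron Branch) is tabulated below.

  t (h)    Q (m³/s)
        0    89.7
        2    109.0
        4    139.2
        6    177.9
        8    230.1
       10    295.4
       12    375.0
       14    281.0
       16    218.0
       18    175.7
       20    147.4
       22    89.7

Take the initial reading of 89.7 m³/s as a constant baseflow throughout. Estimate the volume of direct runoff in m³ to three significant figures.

Direct-runoff ordinates (Q − Q_b): 0.0, 19.3, 49.5, 88.2, 140.4, 205.7, 285.3, 191.3, 128.3, 86.0, 57.7, 0.0 m³/s.
ΣQ_DR = 1252 m³/s.
With Δt = 2 h = 7200 s, V = ΣQ_DR · Δt = 1252 × 7200 = 9.01 × 10^6 m³.

V ≈ 9.01 × 10^6 m³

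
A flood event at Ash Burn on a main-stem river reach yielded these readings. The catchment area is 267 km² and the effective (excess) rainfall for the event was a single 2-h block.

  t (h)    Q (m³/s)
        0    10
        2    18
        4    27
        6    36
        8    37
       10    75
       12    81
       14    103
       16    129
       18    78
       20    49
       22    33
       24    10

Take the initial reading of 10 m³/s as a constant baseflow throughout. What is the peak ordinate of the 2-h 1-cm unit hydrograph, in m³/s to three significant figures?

Direct runoff: 0.0, 8.0, 17.0, 26.0, 27.0, 65.0, 71.0, 93.0, 119.0, 68.0, 39.0, 23.0, 0.0 m³/s; ΣQ_DR = 556.0 m³/s, peak = 119.0 m³/s.
Runoff depth d = ΣQ_DR·Δt / A = 556.0 × 7200 / (267 km²) = 14.99 mm.
The 1-cm UH is the DRH scaled by (10 mm)/d, so U_p = 119.0 × 10/14.99 = 79.4 m³/s.

U_p ≈ 79.4 m³/s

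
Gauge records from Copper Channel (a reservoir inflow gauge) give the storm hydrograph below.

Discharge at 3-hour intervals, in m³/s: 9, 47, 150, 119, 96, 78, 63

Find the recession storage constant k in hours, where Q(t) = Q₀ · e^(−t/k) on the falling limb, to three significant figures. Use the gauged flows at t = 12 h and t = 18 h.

On the falling limb, Q drops from 96 to 63 m³/s between t = 12 h and t = 18 h (Δt = 6 h).
k = −Δt / ln(Q₂/Q₁) = −6 / ln(63/96) = 14.2 h.

k ≈ 14.2 h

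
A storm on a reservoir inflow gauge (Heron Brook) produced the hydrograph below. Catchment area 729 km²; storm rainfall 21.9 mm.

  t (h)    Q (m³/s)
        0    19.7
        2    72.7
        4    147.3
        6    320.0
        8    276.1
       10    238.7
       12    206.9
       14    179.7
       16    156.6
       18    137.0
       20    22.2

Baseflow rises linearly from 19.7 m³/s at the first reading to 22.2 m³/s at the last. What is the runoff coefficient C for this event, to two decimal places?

ΣQ_DR = 1546 m³/s; V = ΣQ_DR·Δt = 1.113 × 10^7 m³.
Runoff depth d = V / A = 15.27 mm.
C = d / P = 15.27 / 21.9 = 0.70.

C ≈ 0.70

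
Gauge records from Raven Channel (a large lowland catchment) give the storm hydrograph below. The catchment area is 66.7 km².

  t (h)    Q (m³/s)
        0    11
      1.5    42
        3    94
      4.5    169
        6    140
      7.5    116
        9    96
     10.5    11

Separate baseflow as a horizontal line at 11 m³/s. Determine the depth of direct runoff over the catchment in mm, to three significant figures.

Direct runoff: 0.0, 31.0, 83.0, 158.0, 129.0, 105.0, 85.0, 0.0 m³/s; ΣQ_DR = 591.0 m³/s.
V = ΣQ_DR · Δt = 591.0 × 5400 s = 3.191 × 10^6 m³.
Over A = 66.7 km², depth = V / A = 47.8 mm.

d ≈ 47.8 mm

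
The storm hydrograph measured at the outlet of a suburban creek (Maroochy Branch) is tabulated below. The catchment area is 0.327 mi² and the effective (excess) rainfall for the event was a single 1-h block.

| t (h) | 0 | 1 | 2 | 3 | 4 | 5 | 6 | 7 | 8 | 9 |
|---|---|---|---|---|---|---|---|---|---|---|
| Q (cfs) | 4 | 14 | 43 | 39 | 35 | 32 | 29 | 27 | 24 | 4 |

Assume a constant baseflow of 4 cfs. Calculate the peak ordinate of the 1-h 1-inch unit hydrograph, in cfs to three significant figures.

U_p ≈ 39.0 cfs

Direct runoff: 0.0, 10.0, 39.0, 35.0, 31.0, 28.0, 25.0, 23.0, 20.0, 0.0 cfs; ΣQ_DR = 211.0 cfs, peak = 39.0 cfs.
Runoff depth d = ΣQ_DR·Δt / A = 211.0 × 3600 / (0.327 mi²) = 0.9999 in.
The 1-inch UH is the DRH scaled by (1 in)/d, so U_p = 39.0 × 1/0.9999 = 39.0 cfs.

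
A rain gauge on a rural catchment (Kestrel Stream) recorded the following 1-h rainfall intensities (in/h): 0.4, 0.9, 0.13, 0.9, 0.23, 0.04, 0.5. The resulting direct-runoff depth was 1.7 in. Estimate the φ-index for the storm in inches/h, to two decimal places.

Only the 4 blocks with intensity above φ contribute runoff: 0.4, 0.9, 0.9, 0.5 in/h.
Σ(I−φ)·Δt = d  ⇒  (0.4+0.9+0.9+0.5 − 4φ)·1 = 1.7
φ = (2.700 − 1.7/1) / 4 = 0.25 in/h.

φ ≈ 0.25 in/h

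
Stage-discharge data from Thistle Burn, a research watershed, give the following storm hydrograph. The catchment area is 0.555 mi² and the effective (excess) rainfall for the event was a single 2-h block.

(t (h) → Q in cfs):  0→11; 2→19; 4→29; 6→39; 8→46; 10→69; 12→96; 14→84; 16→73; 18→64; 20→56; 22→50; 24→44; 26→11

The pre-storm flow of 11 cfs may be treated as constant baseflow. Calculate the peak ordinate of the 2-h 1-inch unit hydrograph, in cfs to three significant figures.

Direct runoff: 0.0, 8.0, 18.0, 28.0, 35.0, 58.0, 85.0, 73.0, 62.0, 53.0, 45.0, 39.0, 33.0, 0.0 cfs; ΣQ_DR = 537.0 cfs, peak = 85.0 cfs.
Runoff depth d = ΣQ_DR·Δt / A = 537.0 × 7200 / (0.555 mi²) = 2.999 in.
The 1-inch UH is the DRH scaled by (1 in)/d, so U_p = 85.0 × 1/2.999 = 28.3 cfs.

U_p ≈ 28.3 cfs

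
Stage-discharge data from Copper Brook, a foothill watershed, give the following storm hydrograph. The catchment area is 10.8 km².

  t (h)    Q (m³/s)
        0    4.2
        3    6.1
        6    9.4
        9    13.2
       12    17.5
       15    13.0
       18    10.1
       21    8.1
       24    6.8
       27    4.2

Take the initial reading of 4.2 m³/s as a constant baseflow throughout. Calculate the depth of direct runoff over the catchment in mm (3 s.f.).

Direct runoff: 0.0, 1.9, 5.2, 9.0, 13.3, 8.8, 5.9, 3.9, 2.6, 0.0 m³/s; ΣQ_DR = 50.60 m³/s.
V = ΣQ_DR · Δt = 50.60 × 10800 s = 5.465 × 10^5 m³.
Over A = 10.8 km², depth = V / A = 50.6 mm.

d ≈ 50.6 mm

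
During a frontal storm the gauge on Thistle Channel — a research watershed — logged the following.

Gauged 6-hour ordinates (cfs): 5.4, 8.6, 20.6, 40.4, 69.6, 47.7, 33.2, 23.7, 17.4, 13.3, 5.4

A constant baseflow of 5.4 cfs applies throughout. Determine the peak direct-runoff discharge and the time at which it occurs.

Subtracting baseflow gives direct-runoff ordinates: 0.0, 3.2, 15.2, 35.0, 64.2, 42.3, 27.8, 18.3, 12.0, 7.9, 0.0 cfs.
The maximum is 64.2 cfs, occurring at the reading for t = 24 h.

Q_p = 64.2 cfs at t = 24 h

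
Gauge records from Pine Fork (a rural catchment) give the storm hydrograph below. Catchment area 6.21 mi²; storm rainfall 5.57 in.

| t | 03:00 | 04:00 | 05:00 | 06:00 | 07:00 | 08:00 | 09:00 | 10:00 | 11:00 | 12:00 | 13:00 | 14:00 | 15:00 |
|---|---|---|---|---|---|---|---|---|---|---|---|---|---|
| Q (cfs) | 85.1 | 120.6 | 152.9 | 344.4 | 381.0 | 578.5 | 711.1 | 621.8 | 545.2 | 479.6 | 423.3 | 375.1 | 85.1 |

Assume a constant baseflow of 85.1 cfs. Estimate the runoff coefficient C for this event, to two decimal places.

C ≈ 0.17

ΣQ_DR = 3797 cfs; V = ΣQ_DR·Δt = 1.367 × 10^7 ft³.
Runoff depth d = V / A = 0.9476 in.
C = d / P = 0.9476 / 5.57 = 0.17.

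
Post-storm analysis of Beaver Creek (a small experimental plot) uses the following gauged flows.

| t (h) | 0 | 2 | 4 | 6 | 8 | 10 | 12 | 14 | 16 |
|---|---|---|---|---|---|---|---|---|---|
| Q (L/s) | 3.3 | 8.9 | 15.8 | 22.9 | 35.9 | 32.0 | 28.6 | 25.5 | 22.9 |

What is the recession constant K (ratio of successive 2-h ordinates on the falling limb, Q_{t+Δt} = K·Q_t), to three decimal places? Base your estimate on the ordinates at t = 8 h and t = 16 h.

K ≈ 0.894

Using the recession-limb readings at t = 8 h and t = 16 h: Q falls from 35.9 to 22.9 L/s over 4 intervals.
K = (Q₂/Q₁)^(1/4) = (22.9/35.9)^(1/4) = 0.894.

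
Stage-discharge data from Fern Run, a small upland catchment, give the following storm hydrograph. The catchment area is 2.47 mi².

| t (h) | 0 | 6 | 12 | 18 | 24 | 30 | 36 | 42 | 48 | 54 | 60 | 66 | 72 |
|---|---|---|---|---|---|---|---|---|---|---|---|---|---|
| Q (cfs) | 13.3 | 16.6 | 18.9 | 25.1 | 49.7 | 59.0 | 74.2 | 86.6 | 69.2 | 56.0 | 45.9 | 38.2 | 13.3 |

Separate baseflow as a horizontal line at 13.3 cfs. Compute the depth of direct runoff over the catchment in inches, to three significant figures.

Direct runoff: 0.0, 3.3, 5.6, 11.8, 36.4, 45.7, 60.9, 73.3, 55.9, 42.7, 32.6, 24.9, 0.0 cfs; ΣQ_DR = 393.1 cfs.
V = ΣQ_DR · Δt = 393.1 × 21600 s = 8.491 × 10^6 ft³.
Over A = 2.47 mi², depth = V / A = 1.48 in.

d ≈ 1.48 in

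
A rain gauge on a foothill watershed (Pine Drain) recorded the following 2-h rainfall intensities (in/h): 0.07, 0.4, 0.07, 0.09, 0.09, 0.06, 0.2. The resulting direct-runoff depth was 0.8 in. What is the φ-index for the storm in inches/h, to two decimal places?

Only the 2 blocks with intensity above φ contribute runoff: 0.4, 0.2 in/h.
Σ(I−φ)·Δt = d  ⇒  (0.4+0.2 − 2φ)·2 = 0.8
φ = (0.6000 − 0.8/2) / 2 = 0.10 in/h.

φ ≈ 0.10 in/h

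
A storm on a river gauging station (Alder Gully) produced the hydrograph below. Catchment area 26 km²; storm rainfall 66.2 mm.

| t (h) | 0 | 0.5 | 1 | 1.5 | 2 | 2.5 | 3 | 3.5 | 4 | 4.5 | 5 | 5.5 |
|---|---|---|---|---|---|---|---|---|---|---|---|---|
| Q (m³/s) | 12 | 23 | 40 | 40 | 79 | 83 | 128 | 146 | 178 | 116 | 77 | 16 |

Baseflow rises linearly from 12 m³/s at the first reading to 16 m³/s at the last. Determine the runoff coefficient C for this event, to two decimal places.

ΣQ_DR = 770.0 m³/s; V = ΣQ_DR·Δt = 1.386 × 10^6 m³.
Runoff depth d = V / A = 53.31 mm.
C = d / P = 53.31 / 66.2 = 0.81.

C ≈ 0.81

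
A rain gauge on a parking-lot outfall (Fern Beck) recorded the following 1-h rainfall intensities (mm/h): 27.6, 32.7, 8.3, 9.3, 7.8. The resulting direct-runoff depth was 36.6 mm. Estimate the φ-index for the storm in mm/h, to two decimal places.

Only the 2 blocks with intensity above φ contribute runoff: 27.6, 32.7 mm/h.
Σ(I−φ)·Δt = d  ⇒  (27.6+32.7 − 2φ)·1 = 36.6
φ = (60.30 − 36.6/1) / 2 = 11.85 mm/h.

φ ≈ 11.85 mm/h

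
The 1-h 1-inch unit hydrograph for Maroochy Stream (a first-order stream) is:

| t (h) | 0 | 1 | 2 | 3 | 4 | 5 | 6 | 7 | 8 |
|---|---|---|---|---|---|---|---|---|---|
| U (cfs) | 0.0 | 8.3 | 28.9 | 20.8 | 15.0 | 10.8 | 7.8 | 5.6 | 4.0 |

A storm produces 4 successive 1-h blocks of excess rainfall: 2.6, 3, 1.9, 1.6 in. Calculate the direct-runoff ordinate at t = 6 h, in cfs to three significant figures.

By discrete convolution, Q_j = Σ (P_i / 1 in) · U_{j−i}.
At t = 6 h (j=6): Q = (2.6/1)·7.8 + (3/1)·10.8 + (1.9/1)·15.0 + (1.6/1)·20.8 = 114 cfs.

Q ≈ 114 cfs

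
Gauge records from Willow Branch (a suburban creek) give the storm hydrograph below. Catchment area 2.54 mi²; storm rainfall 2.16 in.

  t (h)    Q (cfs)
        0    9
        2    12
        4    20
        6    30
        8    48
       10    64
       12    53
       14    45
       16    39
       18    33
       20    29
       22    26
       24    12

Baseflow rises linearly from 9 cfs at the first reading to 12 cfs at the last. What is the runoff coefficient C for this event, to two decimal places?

C ≈ 0.16

ΣQ_DR = 283.5 cfs; V = ΣQ_DR·Δt = 2.041 × 10^6 ft³.
Runoff depth d = V / A = 0.3459 in.
C = d / P = 0.3459 / 2.16 = 0.16.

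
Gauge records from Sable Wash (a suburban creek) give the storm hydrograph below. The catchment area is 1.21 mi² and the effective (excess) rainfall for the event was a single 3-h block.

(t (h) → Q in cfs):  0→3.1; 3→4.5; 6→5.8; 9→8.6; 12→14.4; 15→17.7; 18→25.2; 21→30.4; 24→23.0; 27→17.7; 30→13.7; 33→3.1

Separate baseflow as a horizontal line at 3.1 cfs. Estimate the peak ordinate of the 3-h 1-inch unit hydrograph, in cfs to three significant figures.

U_p ≈ 54.7 cfs

Direct runoff: 0.0, 1.4, 2.7, 5.5, 11.3, 14.6, 22.1, 27.3, 19.9, 14.6, 10.6, 0.0 cfs; ΣQ_DR = 130.0 cfs, peak = 27.3 cfs.
Runoff depth d = ΣQ_DR·Δt / A = 130.0 × 10800 / (1.21 mi²) = 0.4995 in.
The 1-inch UH is the DRH scaled by (1 in)/d, so U_p = 27.3 × 1/0.4995 = 54.7 cfs.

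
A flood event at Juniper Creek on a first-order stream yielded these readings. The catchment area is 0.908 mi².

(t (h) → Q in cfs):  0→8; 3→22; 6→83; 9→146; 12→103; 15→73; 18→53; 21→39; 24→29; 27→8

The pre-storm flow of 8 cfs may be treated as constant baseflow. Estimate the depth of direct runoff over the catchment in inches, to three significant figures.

Direct runoff: 0.0, 14.0, 75.0, 138.0, 95.0, 65.0, 45.0, 31.0, 21.0, 0.0 cfs; ΣQ_DR = 484.0 cfs.
V = ΣQ_DR · Δt = 484.0 × 10800 s = 5.227 × 10^6 ft³.
Over A = 0.908 mi², depth = V / A = 2.48 in.

d ≈ 2.48 in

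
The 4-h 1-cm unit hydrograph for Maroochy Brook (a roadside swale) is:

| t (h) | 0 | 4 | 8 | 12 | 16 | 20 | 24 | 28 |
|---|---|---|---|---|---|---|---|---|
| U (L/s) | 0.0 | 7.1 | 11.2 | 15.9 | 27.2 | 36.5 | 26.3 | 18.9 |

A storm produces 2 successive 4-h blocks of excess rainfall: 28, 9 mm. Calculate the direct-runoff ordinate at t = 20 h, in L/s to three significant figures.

By discrete convolution, Q_j = Σ (P_i / 10 mm) · U_{j−i}.
At t = 20 h (j=5): Q = (28/10)·36.5 + (9/10)·27.2 = 127 L/s.

Q ≈ 127 L/s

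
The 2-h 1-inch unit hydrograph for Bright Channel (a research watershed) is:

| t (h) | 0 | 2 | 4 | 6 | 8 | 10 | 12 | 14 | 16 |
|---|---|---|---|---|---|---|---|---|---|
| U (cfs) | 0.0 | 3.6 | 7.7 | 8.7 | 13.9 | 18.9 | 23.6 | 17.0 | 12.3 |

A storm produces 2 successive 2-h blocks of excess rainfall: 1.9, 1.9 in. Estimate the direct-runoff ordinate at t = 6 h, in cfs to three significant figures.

Q ≈ 31.2 cfs

By discrete convolution, Q_j = Σ (P_i / 1 in) · U_{j−i}.
At t = 6 h (j=3): Q = (1.9/1)·8.7 + (1.9/1)·7.7 = 31.2 cfs.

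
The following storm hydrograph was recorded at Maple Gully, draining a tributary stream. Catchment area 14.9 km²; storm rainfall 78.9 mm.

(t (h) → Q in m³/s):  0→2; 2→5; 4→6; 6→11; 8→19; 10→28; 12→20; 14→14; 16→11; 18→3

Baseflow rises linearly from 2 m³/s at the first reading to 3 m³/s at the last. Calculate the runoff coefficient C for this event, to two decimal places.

ΣQ_DR = 94.00 m³/s; V = ΣQ_DR·Δt = 6.768 × 10^5 m³.
Runoff depth d = V / A = 45.42 mm.
C = d / P = 45.42 / 78.9 = 0.58.

C ≈ 0.58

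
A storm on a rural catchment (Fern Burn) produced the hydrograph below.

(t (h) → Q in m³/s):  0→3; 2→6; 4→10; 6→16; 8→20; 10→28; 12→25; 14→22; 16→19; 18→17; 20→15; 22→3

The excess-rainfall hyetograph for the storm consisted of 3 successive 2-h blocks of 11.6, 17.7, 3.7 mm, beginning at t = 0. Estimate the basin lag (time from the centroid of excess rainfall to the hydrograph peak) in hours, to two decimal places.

Centroid of excess rainfall: t_c = Σ P_i·t̄_i / ΣP_i = 2.5212 h (block centres at 1, 3, 5 h).
Hydrograph peak occurs at t = 10 h, so basin lag t_L = 10 − 2.5212 = 7.48 h.

t_L ≈ 7.48 h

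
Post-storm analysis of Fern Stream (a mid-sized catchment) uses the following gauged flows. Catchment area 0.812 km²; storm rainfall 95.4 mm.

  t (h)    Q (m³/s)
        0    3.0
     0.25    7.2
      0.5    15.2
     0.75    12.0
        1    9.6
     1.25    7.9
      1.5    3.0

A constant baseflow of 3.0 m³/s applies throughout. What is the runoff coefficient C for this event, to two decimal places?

C ≈ 0.43

ΣQ_DR = 36.90 m³/s; V = ΣQ_DR·Δt = 33210 m³.
Runoff depth d = V / A = 40.90 mm.
C = d / P = 40.90 / 95.4 = 0.43.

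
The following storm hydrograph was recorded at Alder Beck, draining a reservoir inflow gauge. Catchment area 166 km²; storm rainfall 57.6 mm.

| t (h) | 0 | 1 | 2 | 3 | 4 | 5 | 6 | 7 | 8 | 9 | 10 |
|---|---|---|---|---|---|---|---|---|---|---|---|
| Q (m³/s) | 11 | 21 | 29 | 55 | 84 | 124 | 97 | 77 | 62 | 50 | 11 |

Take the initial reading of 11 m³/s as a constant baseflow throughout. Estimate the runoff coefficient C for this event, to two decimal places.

C ≈ 0.19

ΣQ_DR = 500.0 m³/s; V = ΣQ_DR·Δt = 1.800 × 10^6 m³.
Runoff depth d = V / A = 10.84 mm.
C = d / P = 10.84 / 57.6 = 0.19.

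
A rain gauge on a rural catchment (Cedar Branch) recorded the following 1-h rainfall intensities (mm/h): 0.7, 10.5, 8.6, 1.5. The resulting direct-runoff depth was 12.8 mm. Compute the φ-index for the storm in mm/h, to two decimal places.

φ ≈ 3.15 mm/h

Only the 2 blocks with intensity above φ contribute runoff: 10.5, 8.6 mm/h.
Σ(I−φ)·Δt = d  ⇒  (10.5+8.6 − 2φ)·1 = 12.8
φ = (19.10 − 12.8/1) / 2 = 3.15 mm/h.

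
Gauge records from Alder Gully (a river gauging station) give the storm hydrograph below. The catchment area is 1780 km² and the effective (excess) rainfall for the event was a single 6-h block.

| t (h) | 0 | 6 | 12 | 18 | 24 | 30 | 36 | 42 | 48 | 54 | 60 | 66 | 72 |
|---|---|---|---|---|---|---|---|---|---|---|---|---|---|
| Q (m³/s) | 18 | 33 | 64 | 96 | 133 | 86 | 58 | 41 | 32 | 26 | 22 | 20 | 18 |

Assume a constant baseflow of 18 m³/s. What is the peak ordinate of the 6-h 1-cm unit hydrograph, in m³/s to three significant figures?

Direct runoff: 0.0, 15.0, 46.0, 78.0, 115.0, 68.0, 40.0, 23.0, 14.0, 8.0, 4.0, 2.0, 0.0 m³/s; ΣQ_DR = 413.0 m³/s, peak = 115.0 m³/s.
Runoff depth d = ΣQ_DR·Δt / A = 413.0 × 21600 / (1780 km²) = 5.012 mm.
The 1-cm UH is the DRH scaled by (10 mm)/d, so U_p = 115.0 × 10/5.012 = 229 m³/s.

U_p ≈ 229 m³/s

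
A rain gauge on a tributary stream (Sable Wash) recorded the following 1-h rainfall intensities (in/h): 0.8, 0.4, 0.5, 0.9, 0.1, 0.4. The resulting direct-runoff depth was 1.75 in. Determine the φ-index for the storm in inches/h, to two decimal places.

φ ≈ 0.25 in/h

Only the 5 blocks with intensity above φ contribute runoff: 0.8, 0.4, 0.5, 0.9, 0.4 in/h.
Σ(I−φ)·Δt = d  ⇒  (0.8+0.4+0.5+0.9+0.4 − 5φ)·1 = 1.75
φ = (3.000 − 1.75/1) / 5 = 0.25 in/h.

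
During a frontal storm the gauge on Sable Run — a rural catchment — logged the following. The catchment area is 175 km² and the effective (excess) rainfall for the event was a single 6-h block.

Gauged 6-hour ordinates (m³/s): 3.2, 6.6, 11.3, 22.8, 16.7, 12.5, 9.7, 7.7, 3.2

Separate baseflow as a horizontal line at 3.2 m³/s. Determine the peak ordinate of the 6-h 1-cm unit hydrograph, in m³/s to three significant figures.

U_p ≈ 24.5 m³/s

Direct runoff: 0.0, 3.4, 8.1, 19.6, 13.5, 9.3, 6.5, 4.5, 0.0 m³/s; ΣQ_DR = 64.90 m³/s, peak = 19.6 m³/s.
Runoff depth d = ΣQ_DR·Δt / A = 64.90 × 21600 / (175 km²) = 8.011 mm.
The 1-cm UH is the DRH scaled by (10 mm)/d, so U_p = 19.6 × 10/8.011 = 24.5 m³/s.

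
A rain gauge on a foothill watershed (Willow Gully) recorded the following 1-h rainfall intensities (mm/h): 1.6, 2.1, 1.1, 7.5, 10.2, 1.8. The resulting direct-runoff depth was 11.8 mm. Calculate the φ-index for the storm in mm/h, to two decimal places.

Only the 2 blocks with intensity above φ contribute runoff: 7.5, 10.2 mm/h.
Σ(I−φ)·Δt = d  ⇒  (7.5+10.2 − 2φ)·1 = 11.8
φ = (17.70 − 11.8/1) / 2 = 2.95 mm/h.

φ ≈ 2.95 mm/h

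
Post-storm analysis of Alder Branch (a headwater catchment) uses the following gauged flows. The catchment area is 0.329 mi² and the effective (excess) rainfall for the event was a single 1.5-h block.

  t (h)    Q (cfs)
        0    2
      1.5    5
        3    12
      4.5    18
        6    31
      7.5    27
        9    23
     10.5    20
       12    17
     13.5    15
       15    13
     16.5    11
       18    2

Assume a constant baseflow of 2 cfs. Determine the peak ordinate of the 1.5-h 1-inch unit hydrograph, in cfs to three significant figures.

U_p ≈ 24.1 cfs

Direct runoff: 0.0, 3.0, 10.0, 16.0, 29.0, 25.0, 21.0, 18.0, 15.0, 13.0, 11.0, 9.0, 0.0 cfs; ΣQ_DR = 170.0 cfs, peak = 29.0 cfs.
Runoff depth d = ΣQ_DR·Δt / A = 170.0 × 5400 / (0.329 mi²) = 1.201 in.
The 1-inch UH is the DRH scaled by (1 in)/d, so U_p = 29.0 × 1/1.201 = 24.1 cfs.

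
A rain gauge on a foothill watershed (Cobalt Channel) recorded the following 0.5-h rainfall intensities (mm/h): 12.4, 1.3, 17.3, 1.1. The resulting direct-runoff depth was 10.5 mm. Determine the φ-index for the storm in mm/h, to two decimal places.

Only the 2 blocks with intensity above φ contribute runoff: 12.4, 17.3 mm/h.
Σ(I−φ)·Δt = d  ⇒  (12.4+17.3 − 2φ)·0.5 = 10.5
φ = (29.70 − 10.5/0.5) / 2 = 4.35 mm/h.

φ ≈ 4.35 mm/h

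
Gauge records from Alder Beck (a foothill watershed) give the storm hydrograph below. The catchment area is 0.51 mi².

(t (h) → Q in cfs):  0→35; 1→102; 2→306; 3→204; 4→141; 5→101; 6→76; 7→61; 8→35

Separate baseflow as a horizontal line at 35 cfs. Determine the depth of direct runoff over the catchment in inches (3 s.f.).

d ≈ 2.27 in

Direct runoff: 0.0, 67.0, 271.0, 169.0, 106.0, 66.0, 41.0, 26.0, 0.0 cfs; ΣQ_DR = 746.0 cfs.
V = ΣQ_DR · Δt = 746.0 × 3600 s = 2.686 × 10^6 ft³.
Over A = 0.51 mi², depth = V / A = 2.27 in.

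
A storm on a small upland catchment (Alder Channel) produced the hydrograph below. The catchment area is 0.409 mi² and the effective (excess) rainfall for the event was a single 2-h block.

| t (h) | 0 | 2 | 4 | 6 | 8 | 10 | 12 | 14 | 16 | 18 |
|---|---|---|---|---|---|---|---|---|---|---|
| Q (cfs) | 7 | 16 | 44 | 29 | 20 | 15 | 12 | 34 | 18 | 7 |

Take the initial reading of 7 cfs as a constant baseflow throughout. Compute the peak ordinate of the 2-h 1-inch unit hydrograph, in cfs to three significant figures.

Direct runoff: 0.0, 9.0, 37.0, 22.0, 13.0, 8.0, 5.0, 27.0, 11.0, 0.0 cfs; ΣQ_DR = 132.0 cfs, peak = 37.0 cfs.
Runoff depth d = ΣQ_DR·Δt / A = 132.0 × 7200 / (0.409 mi²) = 1.000 in.
The 1-inch UH is the DRH scaled by (1 in)/d, so U_p = 37.0 × 1/1.000 = 37.0 cfs.

U_p ≈ 37.0 cfs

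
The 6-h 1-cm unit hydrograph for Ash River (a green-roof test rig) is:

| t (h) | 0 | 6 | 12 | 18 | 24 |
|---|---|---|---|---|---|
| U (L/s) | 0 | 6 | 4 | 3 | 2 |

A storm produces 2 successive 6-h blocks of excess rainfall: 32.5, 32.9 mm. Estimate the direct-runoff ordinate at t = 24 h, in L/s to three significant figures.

Q ≈ 16.4 L/s

By discrete convolution, Q_j = Σ (P_i / 10 mm) · U_{j−i}.
At t = 24 h (j=4): Q = (32.5/10)·2 + (32.9/10)·3 = 16.4 L/s.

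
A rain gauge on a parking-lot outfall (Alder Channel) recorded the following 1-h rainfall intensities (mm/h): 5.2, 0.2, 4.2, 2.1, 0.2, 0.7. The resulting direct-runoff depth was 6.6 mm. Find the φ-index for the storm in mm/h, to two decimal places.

φ ≈ 1.63 mm/h

Only the 3 blocks with intensity above φ contribute runoff: 5.2, 4.2, 2.1 mm/h.
Σ(I−φ)·Δt = d  ⇒  (5.2+4.2+2.1 − 3φ)·1 = 6.6
φ = (11.50 − 6.6/1) / 3 = 1.63 mm/h.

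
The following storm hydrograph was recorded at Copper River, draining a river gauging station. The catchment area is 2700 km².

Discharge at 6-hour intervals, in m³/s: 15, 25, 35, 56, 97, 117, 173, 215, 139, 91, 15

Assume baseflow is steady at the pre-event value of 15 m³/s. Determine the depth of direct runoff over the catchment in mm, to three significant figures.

Direct runoff: 0.0, 10.0, 20.0, 41.0, 82.0, 102.0, 158.0, 200.0, 124.0, 76.0, 0.0 m³/s; ΣQ_DR = 813.0 m³/s.
V = ΣQ_DR · Δt = 813.0 × 21600 s = 1.756 × 10^7 m³.
Over A = 2700 km², depth = V / A = 6.50 mm.

d ≈ 6.50 mm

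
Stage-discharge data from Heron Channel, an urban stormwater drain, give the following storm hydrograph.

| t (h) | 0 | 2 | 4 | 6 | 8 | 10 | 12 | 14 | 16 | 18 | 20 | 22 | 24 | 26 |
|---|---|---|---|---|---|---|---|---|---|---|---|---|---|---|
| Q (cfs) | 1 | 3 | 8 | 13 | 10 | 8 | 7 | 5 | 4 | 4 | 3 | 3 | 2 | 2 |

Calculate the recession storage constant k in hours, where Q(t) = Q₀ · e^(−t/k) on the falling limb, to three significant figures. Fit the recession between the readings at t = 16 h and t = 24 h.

k ≈ 11.5 h

On the falling limb, Q drops from 4 to 2 cfs between t = 16 h and t = 24 h (Δt = 8 h).
k = −Δt / ln(Q₂/Q₁) = −8 / ln(2/4) = 11.5 h.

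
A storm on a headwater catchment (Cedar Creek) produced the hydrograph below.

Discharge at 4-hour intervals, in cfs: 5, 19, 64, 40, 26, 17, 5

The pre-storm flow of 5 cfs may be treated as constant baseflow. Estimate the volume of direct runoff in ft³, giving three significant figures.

Direct-runoff ordinates (Q − Q_b): 0.0, 14.0, 59.0, 35.0, 21.0, 12.0, 0.0 cfs.
ΣQ_DR = 141.0 cfs.
With Δt = 4 h = 14400 s, V = ΣQ_DR · Δt = 141.0 × 14400 = 2.03 × 10^6 ft³.

V ≈ 2.03 × 10^6 ft³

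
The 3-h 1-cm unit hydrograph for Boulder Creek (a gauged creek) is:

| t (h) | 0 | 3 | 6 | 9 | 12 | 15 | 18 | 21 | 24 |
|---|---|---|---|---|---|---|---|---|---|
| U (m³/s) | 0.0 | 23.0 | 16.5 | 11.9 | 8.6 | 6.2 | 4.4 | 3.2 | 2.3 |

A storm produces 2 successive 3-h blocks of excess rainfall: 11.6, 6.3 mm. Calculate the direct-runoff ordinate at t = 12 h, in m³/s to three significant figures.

By discrete convolution, Q_j = Σ (P_i / 10 mm) · U_{j−i}.
At t = 12 h (j=4): Q = (11.6/10)·8.6 + (6.3/10)·11.9 = 17.5 m³/s.

Q ≈ 17.5 m³/s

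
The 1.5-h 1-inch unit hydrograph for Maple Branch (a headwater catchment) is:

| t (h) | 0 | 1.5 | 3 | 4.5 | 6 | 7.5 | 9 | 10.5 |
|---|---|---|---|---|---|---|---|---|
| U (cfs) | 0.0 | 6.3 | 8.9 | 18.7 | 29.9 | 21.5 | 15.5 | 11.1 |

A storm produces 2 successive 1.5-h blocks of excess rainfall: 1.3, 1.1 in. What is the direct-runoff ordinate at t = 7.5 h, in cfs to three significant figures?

By discrete convolution, Q_j = Σ (P_i / 1 in) · U_{j−i}.
At t = 7.5 h (j=5): Q = (1.3/1)·21.5 + (1.1/1)·29.9 = 60.8 cfs.

Q ≈ 60.8 cfs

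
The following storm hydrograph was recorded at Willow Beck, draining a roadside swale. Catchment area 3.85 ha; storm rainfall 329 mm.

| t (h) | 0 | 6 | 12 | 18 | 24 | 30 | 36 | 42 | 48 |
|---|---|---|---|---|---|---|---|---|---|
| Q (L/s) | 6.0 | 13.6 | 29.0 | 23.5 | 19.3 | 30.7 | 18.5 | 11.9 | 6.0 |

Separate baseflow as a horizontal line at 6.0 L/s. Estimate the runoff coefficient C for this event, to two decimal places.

C ≈ 0.18

ΣQ_DR = 104.5 L/s; V = ΣQ_DR·Δt = 2.257 × 10^6 L.
Runoff depth d = V / A = 58.63 mm.
C = d / P = 58.63 / 329 = 0.18.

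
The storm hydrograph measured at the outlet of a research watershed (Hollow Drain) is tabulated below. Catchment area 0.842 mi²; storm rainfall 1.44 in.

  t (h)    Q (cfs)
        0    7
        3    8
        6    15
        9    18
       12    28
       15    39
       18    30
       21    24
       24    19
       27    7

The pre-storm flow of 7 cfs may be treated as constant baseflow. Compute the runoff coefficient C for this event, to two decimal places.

ΣQ_DR = 125.0 cfs; V = ΣQ_DR·Δt = 1.350 × 10^6 ft³.
Runoff depth d = V / A = 0.6901 in.
C = d / P = 0.6901 / 1.44 = 0.48.

C ≈ 0.48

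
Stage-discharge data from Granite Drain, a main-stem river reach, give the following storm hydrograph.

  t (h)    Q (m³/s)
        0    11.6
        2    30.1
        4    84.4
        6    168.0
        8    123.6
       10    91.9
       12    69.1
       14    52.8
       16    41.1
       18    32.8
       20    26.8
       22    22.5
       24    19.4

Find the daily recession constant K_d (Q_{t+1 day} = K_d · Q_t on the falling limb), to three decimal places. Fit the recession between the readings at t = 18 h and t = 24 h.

Between t = 18 h and t = 24 h the flow falls from 32.8 to 19.4 m³/s over 3×2 h = 6 h.
Per-interval ratio K = (19.4/32.8)^(1/3) = 0.8394; K_d = K^(24/2) = 0.122.

K_d ≈ 0.122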